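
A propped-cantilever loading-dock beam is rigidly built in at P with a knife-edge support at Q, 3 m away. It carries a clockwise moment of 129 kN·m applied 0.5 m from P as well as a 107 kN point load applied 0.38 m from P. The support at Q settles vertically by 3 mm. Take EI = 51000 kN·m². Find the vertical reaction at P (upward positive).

Remove the prop at Q; the released (primary) structure is a cantilever built in at P.
Deflection at Q on the released cantilever, summing each load's contribution:
  clockwise couple 129 at a = 0.5: M₀a(2L − a)/(2EI) = 177.4/EI
  point load 107 at a = 0.38: Pa²(3L − a)/(6EI) = 22.2/EI
  δ_0 = 199.6/EI
Flexibility coefficient — unit upward force at Q: δ_{QQ} = L³/(3EI) = 9/EI.
With EI = 51000 kN·m²: δ_0 = 0.003913 m and δ_{QQ} = 0.000176 m/kN.
Compatibility — the beam at Q must follow the support down by 0.003 m: δ_0 − R_Q·δ_{QQ} = 0.003, so R_Q = (0.003913 − 0.003)/0.000176 = 5.175 kN.
Vertical equilibrium: R_P = ΣP − R_Q = 107 − 5.175 = 101.8 kN.

R_P = 101.8 kN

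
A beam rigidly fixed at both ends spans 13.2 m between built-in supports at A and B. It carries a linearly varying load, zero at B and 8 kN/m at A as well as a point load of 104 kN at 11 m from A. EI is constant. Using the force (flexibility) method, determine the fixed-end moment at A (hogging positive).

M_A = 101.5 kN·m

Take the two fixed-end moments M_A, M_B as redundants; the released structure is the simple span AB.
On the primary (simply-supported) span, the end slopes from the loading are:
  at A: triangular load, peak 8: w₀L³/(45EI) = 408.9/EI
  at B: triangular load, peak 8: 7w₀L³/(360EI) = 357.8/EI
  at A: point load 104 at a = 11: Pab(L + b)/(6LEI) = 489.4/EI
  at B: point load 104 at a = 11: Pab(L + a)/(6LEI) = 769/EI
  θ_A0 = 898.3/EI,  θ_B0 = 1127/EI
Flexibility coefficients: a unit moment at one end gives L/(3EI) there and L/(6EI) at the far end, so f₁₁ = f₂₂ = 4.4/EI and f₁₂ = f₂₁ = 2.2/EI.
Compatibility — zero rotation at each built-in end:
  4.4 M_A + 2.2 M_B = 898.3
  2.2 M_A + 4.4 M_B = 1127
Solving the pair gives M_A = 101.5 kN·m and M_B = 205.4 kN·m (hogging).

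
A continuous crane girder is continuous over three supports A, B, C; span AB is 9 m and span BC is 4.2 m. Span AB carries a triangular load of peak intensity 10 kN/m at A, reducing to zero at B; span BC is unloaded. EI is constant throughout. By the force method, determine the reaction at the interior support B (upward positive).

Insert a hinge at B; M_B is the redundant, and each span becomes simply supported.
Rotations at B on the released spans (each span's end-slope, ×1/EI):
  span AB: triangular load, peak 10: 7w₀L³/(360EI) = 141.8/EI
  relative rotation θ_0 = (141.8 + 0)/EI = 141.8/EI
A unit hogging moment at B produces rotation L₁/(3EI) + L₂/(3EI) = 4.4/EI.
Slope continuity at B: θ_0 = M_B·4.4/EI, so M_B = 141.8/4.4 = 32.22 kN·m (hogging).
Span AB, ΣM about A with M_B applied at B: R_B^{AB}·9 = 135 + 32.22, so R_B^{AB} = 18.58 kN and R_A = 45 − 18.58 = 26.42 kN.
Span BC, ΣM about C: R_B^{BC}·4.2 = 0 + 32.22, so R_B^{BC} = 7.67 kN and R_C = 0 − 7.67 = -7.67 kN.
R_B = 18.58 + 7.67 = 26.25 kN.

R_B = 26.25 kN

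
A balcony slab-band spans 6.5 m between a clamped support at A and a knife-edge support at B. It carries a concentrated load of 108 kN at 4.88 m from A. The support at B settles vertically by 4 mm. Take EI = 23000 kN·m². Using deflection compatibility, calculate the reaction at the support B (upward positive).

R_B = 67.46 kN

Release the roller at B. Primary structure: cantilever fixed at A.
Primary-structure tip deflection at B by superposition:
  point load 108 at a = 4.88: Pa²(3L − a)/(6EI) = 6267/EI
Flexibility coefficient — unit upward force at B: δ_{BB} = L³/(3EI) = 91.54/EI.
With EI = 23000 kN·m²: δ_0 = 0.27248 m and δ_{BB} = 0.00398 m/kN.
Compatibility — the beam at B must follow the support down by 0.004 m: δ_0 − R_B·δ_{BB} = 0.004, so R_B = (0.27248 − 0.004)/0.00398 = 67.46 kN.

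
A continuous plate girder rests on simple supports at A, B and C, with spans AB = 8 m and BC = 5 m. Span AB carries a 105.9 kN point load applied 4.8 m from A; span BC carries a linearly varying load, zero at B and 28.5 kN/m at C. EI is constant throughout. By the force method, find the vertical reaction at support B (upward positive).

Release continuity at B by inserting a hinge; the redundant is the internal moment M_B. The primary structure is two simply-supported spans AB and BC.
End slopes at the hinge B, treating each span as simply supported:
  span AB: point load 105.9 at a = 4.8: Pab(L + a)/(6LEI) = 433.8/EI
  span BC: triangular load, peak 28.5: 7w₀L³/(360EI) = 69.27/EI
  relative rotation θ_0 = (433.8 + 69.27)/EI = 503/EI
A unit hogging moment at B produces rotation L₁/(3EI) + L₂/(3EI) = 4.333/EI.
Slope continuity at B: θ_0 = M_B·4.333/EI, so M_B = 503/4.333 = 116.1 kN·m (hogging).
Span AB, ΣM about A with M_B applied at B: R_B^{AB}·8 = 508.3 + 116.1, so R_B^{AB} = 78.05 kN and R_A = 105.9 − 78.05 = 27.85 kN.
Span BC, ΣM about C: R_B^{BC}·5 = 118.8 + 116.1, so R_B^{BC} = 46.97 kN and R_C = 71.25 − 46.97 = 24.28 kN.
R_B = 78.05 + 46.97 = 125 kN.

R_B = 125 kN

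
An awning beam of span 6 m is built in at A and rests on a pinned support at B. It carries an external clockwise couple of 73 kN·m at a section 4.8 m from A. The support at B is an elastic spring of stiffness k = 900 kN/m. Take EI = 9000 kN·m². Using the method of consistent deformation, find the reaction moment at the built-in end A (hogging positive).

M_A = -19.3 kN·m

Choose R_B as the redundant. The primary structure is the cantilever fixed at A.
Free-end deflection of the primary structure under the applied loading (downward +):
  clockwise couple 73 at a = 4.8: M₀a(2L − a)/(2EI) = 1261/EI
Tip deflection under a unit load at B: L³/(3EI) = 72/EI.
With EI = 9000 kN·m²: δ_0 = 0.14016 m and δ_{BB} = 0.008 m/kN.
Compatibility — the spring shortens by R_B/k under the reaction it provides: δ_0 − R_B·δ_{BB} = R_B/k. With 1/k = 0.001111 m/kN, R_B = δ_0 / (δ_{BB} + 1/k) = 0.14016 / (0.008 + 0.001111) = 15.38 kN.
Moment equilibrium about A: M_A = Σ(load moments about A) − R_B·L = 73 − 15.38×6 = -19.3 kN·m.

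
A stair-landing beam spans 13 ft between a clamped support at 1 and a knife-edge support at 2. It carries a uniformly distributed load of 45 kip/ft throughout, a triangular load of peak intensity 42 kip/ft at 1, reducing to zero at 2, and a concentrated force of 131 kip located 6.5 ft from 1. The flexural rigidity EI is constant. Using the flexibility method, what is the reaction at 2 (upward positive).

R_2 = 314.9 kip

Take the reaction at 2 as the redundant and release it; the primary structure is a cantilever fixed at 1.
Deflection at 2 on the released cantilever, summing each load's contribution:
  UDL 45: wL⁴/(8EI) = 160656/EI
  triangular load, peak 42 at the fixed end: w₀L⁴/(30EI) = 39985/EI
  point load 131 at a = 6.5: Pa²(3L − a)/(6EI) = 29980/EI
  δ_0 = 230621/EI
Tip deflection under a unit load at 2: L³/(3EI) = 732.3/EI.
Compatibility at 2: δ_0 − R_2·δ_{22} = 0, so R_2 = 230621/732.3 = 314.9 kip.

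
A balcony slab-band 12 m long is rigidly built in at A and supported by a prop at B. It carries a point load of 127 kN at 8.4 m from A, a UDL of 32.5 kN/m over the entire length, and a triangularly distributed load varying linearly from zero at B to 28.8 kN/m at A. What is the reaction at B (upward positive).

Release the roller at B. Primary structure: cantilever fixed at A.
Downward deflection at the released point B due to the loads:
  point load 127 at a = 8.4: Pa²(3L − a)/(6EI) = 41221/EI
  UDL 32.5: wL⁴/(8EI) = 84240/EI
  triangular load, peak 28.8 at the fixed end: w₀L⁴/(30EI) = 19907/EI
  δ_0 = 145368/EI
Flexibility coefficient — unit upward force at B: δ_{BB} = L³/(3EI) = 576/EI.
The prop prevents deflection at B: R_B = δ_0/δ_{BB} = 145368/576 = 252.4 kN.

R_B = 252.4 kN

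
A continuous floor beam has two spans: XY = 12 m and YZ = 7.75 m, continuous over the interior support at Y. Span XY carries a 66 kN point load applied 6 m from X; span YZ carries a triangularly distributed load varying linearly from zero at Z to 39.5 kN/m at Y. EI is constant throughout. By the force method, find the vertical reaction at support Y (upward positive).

R_Y = 167.4 kN

Insert a hinge at Y; M_Y is the redundant, and each span becomes simply supported.
Rotations at Y on the released spans (each span's end-slope, ×1/EI):
  span XY: point load 66 at a = 6: Pab(L + a)/(6LEI) = 594/EI
  span YZ: triangular load, peak 39.5: w₀L³/(45EI) = 408.6/EI
  relative rotation θ_0 = (594 + 408.6)/EI = 1003/EI
A unit hogging moment at Y produces rotation L₁/(3EI) + L₂/(3EI) = 6.583/EI.
Compatibility: M_Y·(L₁+L₂)/(3EI) = θ_0, giving M_Y = 152.3 kN·m (hogging).
Span XY, ΣM about X with M_Y applied at Y: R_Y^{XY}·12 = 396 + 152.3, so R_Y^{XY} = 45.69 kN and R_X = 66 − 45.69 = 20.31 kN.
Span YZ, ΣM about Z: R_Y^{YZ}·7.75 = 790.8 + 152.3, so R_Y^{YZ} = 121.7 kN and R_Z = 153.1 − 121.7 = 31.37 kN.
R_Y = 45.69 + 121.7 = 167.4 kN.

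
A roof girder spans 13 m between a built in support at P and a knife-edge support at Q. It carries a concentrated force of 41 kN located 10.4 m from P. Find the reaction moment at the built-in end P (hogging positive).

M_P = 51.17 kN·m

Choose R_Q as the redundant. The primary structure is the cantilever fixed at P.
Free-end deflection of the primary structure under the applied loading (downward +):
  point load 41 at a = 10.4: Pa²(3L − a)/(6EI) = 21138/EI
Tip deflection under a unit load at Q: L³/(3EI) = 732.3/EI.
Compatibility at Q: δ_0 − R_Q·δ_{QQ} = 0, so R_Q = 21138/732.3 = 28.86 kN.
Moment equilibrium about P: M_P = Σ(load moments about P) − R_Q·L = 426.4 − 28.86×13 = 51.17 kN·m.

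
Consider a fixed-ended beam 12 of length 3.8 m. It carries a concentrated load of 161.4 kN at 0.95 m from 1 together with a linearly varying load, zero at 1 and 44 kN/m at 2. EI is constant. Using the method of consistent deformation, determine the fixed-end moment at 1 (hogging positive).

Release both end moments; the primary structure is a simply-supported span 12 with redundants M_1 and M_2.
End rotations of the released simple span under the applied load (×1/EI):
  at 1: point load 161.4 at a = 0.95: Pab(L + b)/(6LEI) = 127.5/EI
  at 2: point load 161.4 at a = 0.95: Pab(L + a)/(6LEI) = 91.04/EI
  at 1: triangular load, peak 44: 7w₀L³/(360EI) = 46.95/EI
  at 2: triangular load, peak 44: w₀L³/(45EI) = 53.65/EI
  θ_10 = 174.4/EI,  θ_20 = 144.7/EI
Flexibility coefficients: a unit moment at one end gives L/(3EI) there and L/(6EI) at the far end, so f₁₁ = f₂₂ = 1.267/EI and f₁₂ = f₂₁ = 0.6333/EI.
Compatibility — zero rotation at each built-in end:
  1.267 M_1 + 0.6333 M_2 = 174.4
  0.6333 M_1 + 1.267 M_2 = 144.7
Solving the pair gives M_1 = 107.4 kN·m and M_2 = 60.52 kN·m (hogging).

M_1 = 107.4 kN·m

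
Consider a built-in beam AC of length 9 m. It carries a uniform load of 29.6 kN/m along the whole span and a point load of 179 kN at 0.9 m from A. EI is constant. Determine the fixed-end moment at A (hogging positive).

M_A = 330.3 kN·m

Release both end moments; the primary structure is a simply-supported span AC with redundants M_A and M_C.
End rotations of the released simple span under the applied load (×1/EI):
  at A: UDL 29.6: wL³/(24EI) = 899.1/EI
  at C: UDL 29.6: wL³/(24EI) = 899.1/EI
  at A: point load 179 at a = 0.9: Pab(L + b)/(6LEI) = 413.2/EI
  at C: point load 179 at a = 0.9: Pab(L + a)/(6LEI) = 239.2/EI
  θ_A0 = 1312/EI,  θ_C0 = 1138/EI
Flexibility coefficients: a unit moment at one end gives L/(3EI) there and L/(6EI) at the far end, so f₁₁ = f₂₂ = 3/EI and f₁₂ = f₂₁ = 1.5/EI.
Compatibility — zero rotation at each built-in end:
  3 M_A + 1.5 M_C = 1312
  1.5 M_A + 3 M_C = 1138
Solving the pair gives M_A = 330.3 kN·m and M_C = 214.3 kN·m (hogging).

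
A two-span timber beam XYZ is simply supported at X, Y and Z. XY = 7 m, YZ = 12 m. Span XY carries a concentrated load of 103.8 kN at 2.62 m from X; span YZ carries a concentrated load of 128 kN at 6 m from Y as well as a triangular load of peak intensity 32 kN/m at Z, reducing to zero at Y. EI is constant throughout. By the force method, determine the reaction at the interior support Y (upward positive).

Insert a hinge at Y; M_Y is the redundant, and each span becomes simply supported.
Discontinuity in slope at Y on the released structure — sum the simple-span end rotations:
  span XY: point load 103.8 at a = 2.62: Pab(L + a)/(6LEI) = 272.8/EI
  span YZ: point load 128 at a = 6: Pab(L + b)/(6LEI) = 1152/EI
  span YZ: triangular load, peak 32: 7w₀L³/(360EI) = 1075/EI
  relative rotation θ_0 = (272.8 + 2227)/EI = 2500/EI
A unit hogging moment at Y produces rotation L₁/(3EI) + L₂/(3EI) = 6.333/EI.
Slope continuity at Y: θ_0 = M_Y·6.333/EI, so M_Y = 2500/6.333 = 394.7 kN·m (hogging).
Span XY, ΣM about X with M_Y applied at Y: R_Y^{XY}·7 = 272 + 394.7, so R_Y^{XY} = 95.24 kN and R_X = 103.8 − 95.24 = 8.557 kN.
Span YZ, ΣM about Z: R_Y^{YZ}·12 = 1536 + 394.7, so R_Y^{YZ} = 160.9 kN and R_Z = 320 − 160.9 = 159.1 kN.
R_Y = 95.24 + 160.9 = 256.1 kN.

R_Y = 256.1 kN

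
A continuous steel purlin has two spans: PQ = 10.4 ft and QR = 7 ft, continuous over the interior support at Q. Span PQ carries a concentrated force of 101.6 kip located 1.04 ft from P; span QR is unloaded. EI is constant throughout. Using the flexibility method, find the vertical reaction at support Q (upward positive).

Take M_Q as the redundant. Released structure: two simple spans PQ and QR with a hinge at Q.
End slopes at the hinge Q, treating each span as simply supported:
  span PQ: point load 101.6 at a = 1.04: Pab(L + a)/(6LEI) = 181.3/EI
  relative rotation θ_0 = (181.3 + 0)/EI = 181.3/EI
A unit hogging moment at Q produces rotation L₁/(3EI) + L₂/(3EI) = 5.8/EI.
Compatibility: M_Q·(L₁+L₂)/(3EI) = θ_0, giving M_Q = 31.26 kip·ft (hogging).
Span PQ, ΣM about P with M_Q applied at Q: R_Q^{PQ}·10.4 = 105.7 + 31.26, so R_Q^{PQ} = 13.17 kip and R_P = 101.6 − 13.17 = 88.43 kip.
Span QR, ΣM about R: R_Q^{QR}·7 = 0 + 31.26, so R_Q^{QR} = 4.466 kip and R_R = 0 − 4.466 = -4.466 kip.
R_Q = 13.17 + 4.466 = 17.63 kip.

R_Q = 17.63 kip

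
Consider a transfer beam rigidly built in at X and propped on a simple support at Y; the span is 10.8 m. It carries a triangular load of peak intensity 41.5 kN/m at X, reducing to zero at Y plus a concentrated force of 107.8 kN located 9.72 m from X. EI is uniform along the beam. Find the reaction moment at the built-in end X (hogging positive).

M_X = 380.3 kN·m

Choose R_Y as the redundant. The primary structure is the cantilever fixed at X.
Downward deflection at the released point Y due to the loads:
  triangular load, peak 41.5 at the fixed end: w₀L⁴/(30EI) = 18820/EI
  point load 107.8 at a = 9.72: Pa²(3L − a)/(6EI) = 38498/EI
  δ_0 = 57319/EI
Flexibility coefficient — unit upward force at Y: δ_{YY} = L³/(3EI) = 419.9/EI.
Compatibility at Y: δ_0 − R_Y·δ_{YY} = 0, so R_Y = 57319/419.9 = 136.5 kN.
Moment equilibrium about X: M_X = Σ(load moments about X) − R_Y·L = 1855 − 136.5×10.8 = 380.3 kN·m.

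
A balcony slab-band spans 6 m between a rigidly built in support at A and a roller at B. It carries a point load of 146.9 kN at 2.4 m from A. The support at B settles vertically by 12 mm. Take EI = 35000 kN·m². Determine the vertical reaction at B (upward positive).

R_B = 24.72 kN

Release the roller at B. Primary structure: cantilever fixed at A.
Primary-structure tip deflection at B by superposition:
  point load 146.9 at a = 2.4: Pa²(3L − a)/(6EI) = 2200/EI
Tip deflection under a unit load at B: L³/(3EI) = 72/EI.
With EI = 35000 kN·m²: δ_0 = 0.062856 m and δ_{BB} = 0.002057 m/kN.
Compatibility — the beam at B must follow the support down by 0.012 m: δ_0 − R_B·δ_{BB} = 0.012, so R_B = (0.062856 − 0.012)/0.002057 = 24.72 kN.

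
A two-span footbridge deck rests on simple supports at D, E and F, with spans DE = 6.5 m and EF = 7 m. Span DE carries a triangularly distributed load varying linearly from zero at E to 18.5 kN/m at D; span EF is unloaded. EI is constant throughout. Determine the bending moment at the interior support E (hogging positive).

Take M_E as the redundant. Released structure: two simple spans DE and EF with a hinge at E.
Discontinuity in slope at E on the released structure — sum the simple-span end rotations:
  span DE: triangular load, peak 18.5: 7w₀L³/(360EI) = 98.79/EI
  relative rotation θ_0 = (98.79 + 0)/EI = 98.79/EI
A unit hogging moment at E produces rotation L₁/(3EI) + L₂/(3EI) = 4.5/EI.
Slope continuity at E: θ_0 = M_E·4.5/EI, so M_E = 98.79/4.5 = 21.95 kN·m (hogging).

M_E = 21.95 kN·m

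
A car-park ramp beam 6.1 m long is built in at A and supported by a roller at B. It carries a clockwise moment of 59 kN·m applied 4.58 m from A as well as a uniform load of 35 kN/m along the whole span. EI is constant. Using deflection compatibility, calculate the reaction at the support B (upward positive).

Choose R_B as the redundant. The primary structure is the cantilever fixed at A.
Primary-structure tip deflection at B by superposition:
  clockwise couple 59 at a = 4.58: M₀a(2L − a)/(2EI) = 1030/EI
  UDL 35: wL⁴/(8EI) = 6058/EI
  δ_0 = 7087/EI
Flexibility coefficient — unit upward force at B: δ_{BB} = L³/(3EI) = 75.66/EI.
Compatibility at B: δ_0 − R_B·δ_{BB} = 0, so R_B = 7087/75.66 = 93.67 kN.

R_B = 93.67 kN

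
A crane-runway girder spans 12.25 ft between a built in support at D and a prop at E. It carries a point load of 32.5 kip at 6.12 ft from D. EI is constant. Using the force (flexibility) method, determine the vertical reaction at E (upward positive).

Remove the prop at E; the released (primary) structure is a cantilever built in at D.
Primary-structure tip deflection at E by superposition:
  point load 32.5 at a = 6.12: Pa²(3L − a)/(6EI) = 6214/EI
Flexibility coefficient — unit upward force at E: δ_{EE} = L³/(3EI) = 612.8/EI.
The prop prevents deflection at E: R_E = δ_0/δ_{EE} = 6214/612.8 = 10.14 kip.

R_E = 10.14 kip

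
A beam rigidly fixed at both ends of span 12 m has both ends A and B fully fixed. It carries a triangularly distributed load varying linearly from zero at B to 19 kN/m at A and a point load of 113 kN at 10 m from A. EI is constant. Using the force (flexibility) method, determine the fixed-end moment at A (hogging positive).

Release both end moments; the primary structure is a simply-supported span AB with redundants M_A and M_B.
On the primary (simply-supported) span, the end slopes from the loading are:
  at A: triangular load, peak 19: w₀L³/(45EI) = 729.6/EI
  at B: triangular load, peak 19: 7w₀L³/(360EI) = 638.4/EI
  at A: point load 113 at a = 10: Pab(L + b)/(6LEI) = 439.4/EI
  at B: point load 113 at a = 10: Pab(L + a)/(6LEI) = 690.6/EI
  θ_A0 = 1169/EI,  θ_B0 = 1329/EI
Flexibility coefficients: a unit moment at one end gives L/(3EI) there and L/(6EI) at the far end, so f₁₁ = f₂₂ = 4/EI and f₁₂ = f₂₁ = 2/EI.
Compatibility — zero rotation at each built-in end:
  4 M_A + 2 M_B = 1169
  2 M_A + 4 M_B = 1329
Solving the pair gives M_A = 168.2 kN·m and M_B = 248.1 kN·m (hogging).

M_A = 168.2 kN·m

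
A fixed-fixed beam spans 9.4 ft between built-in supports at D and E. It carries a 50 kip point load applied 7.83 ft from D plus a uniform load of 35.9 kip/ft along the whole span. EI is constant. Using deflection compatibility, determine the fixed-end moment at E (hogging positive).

M_E = 318.8 kip·ft

Take the two fixed-end moments M_D, M_E as redundants; the released structure is the simple span DE.
Simple-span end rotations at D and E under the given loads:
  at D: point load 50 at a = 7.83: Pab(L + b)/(6LEI) = 119.6/EI
  at E: point load 50 at a = 7.83: Pab(L + a)/(6LEI) = 187.8/EI
  at D: UDL 35.9: wL³/(24EI) = 1242/EI
  at E: UDL 35.9: wL³/(24EI) = 1242/EI
  θ_D0 = 1362/EI,  θ_E0 = 1430/EI
Flexibility coefficients: a unit moment at one end gives L/(3EI) there and L/(6EI) at the far end, so f₁₁ = f₂₂ = 3.133/EI and f₁₂ = f₂₁ = 1.567/EI.
Compatibility — zero rotation at each built-in end:
  3.133 M_D + 1.567 M_E = 1362
  1.567 M_D + 3.133 M_E = 1430
Solving the pair gives M_D = 275.3 kip·ft and M_E = 318.8 kip·ft (hogging).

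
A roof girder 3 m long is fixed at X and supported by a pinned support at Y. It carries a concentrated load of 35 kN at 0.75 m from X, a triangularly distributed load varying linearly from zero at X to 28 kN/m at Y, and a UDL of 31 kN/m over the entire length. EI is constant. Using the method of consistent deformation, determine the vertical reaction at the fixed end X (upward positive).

R_X = 109 kN

Remove the prop at Y; the released (primary) structure is a cantilever built in at X.
Primary-structure tip deflection at Y by superposition:
  point load 35 at a = 0.75: Pa²(3L − a)/(6EI) = 27.07/EI
  triangular load, peak 28 at the free end: 11w₀L⁴/(120EI) = 207.9/EI
  UDL 31: wL⁴/(8EI) = 313.9/EI
  δ_0 = 548.8/EI
Tip deflection under a unit load at Y: L³/(3EI) = 9/EI.
Compatibility at Y: δ_0 − R_Y·δ_{YY} = 0, so R_Y = 548.8/9 = 60.98 kN.
Vertical equilibrium: R_X = ΣP − R_Y = 170 − 60.98 = 109 kN.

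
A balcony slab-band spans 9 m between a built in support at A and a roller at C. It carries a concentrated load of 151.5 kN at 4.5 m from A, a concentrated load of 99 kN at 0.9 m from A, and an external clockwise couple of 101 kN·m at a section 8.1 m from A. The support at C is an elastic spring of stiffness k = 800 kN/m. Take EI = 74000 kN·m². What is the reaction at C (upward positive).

Take the reaction at C as the redundant and release it; the primary structure is a cantilever fixed at A.
Primary-structure tip deflection at C by superposition:
  point load 151.5 at a = 4.5: Pa²(3L − a)/(6EI) = 11505/EI
  point load 99 at a = 0.9: Pa²(3L − a)/(6EI) = 348.8/EI
  clockwise couple 101 at a = 8.1: M₀a(2L − a)/(2EI) = 4050/EI
  δ_0 = 15903/EI
Flexibility coefficient — unit upward force at C: δ_{CC} = L³/(3EI) = 243/EI.
With EI = 74000 kN·m²: δ_0 = 0.2149 m and δ_{CC} = 0.003284 m/kN.
Compatibility — the spring shortens by R_C/k under the reaction it provides: δ_0 − R_C·δ_{CC} = R_C/k. With 1/k = 0.00125 m/kN, R_C = δ_0 / (δ_{CC} + 1/k) = 0.2149 / (0.003284 + 0.00125) = 47.4 kN.

R_C = 47.4 kN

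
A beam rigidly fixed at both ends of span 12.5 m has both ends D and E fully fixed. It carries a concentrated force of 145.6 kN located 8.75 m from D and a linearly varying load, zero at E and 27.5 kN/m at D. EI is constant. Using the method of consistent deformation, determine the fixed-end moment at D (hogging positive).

Take the two fixed-end moments M_D, M_E as redundants; the released structure is the simple span DE.
Simple-span end rotations at D and E under the given loads:
  at D: point load 145.6 at a = 8.75: Pab(L + b)/(6LEI) = 1035/EI
  at E: point load 145.6 at a = 8.75: Pab(L + a)/(6LEI) = 1354/EI
  at D: triangular load, peak 27.5: w₀L³/(45EI) = 1194/EI
  at E: triangular load, peak 27.5: 7w₀L³/(360EI) = 1044/EI
  θ_D0 = 2229/EI,  θ_E0 = 2398/EI
Flexibility coefficients: a unit moment at one end gives L/(3EI) there and L/(6EI) at the far end, so f₁₁ = f₂₂ = 4.167/EI and f₁₂ = f₂₁ = 2.083/EI.
Compatibility — zero rotation at each built-in end:
  4.167 M_D + 2.083 M_E = 2229
  2.083 M_D + 4.167 M_E = 2398
Solving the pair gives M_D = 329.5 kN·m and M_E = 410.8 kN·m (hogging).

M_D = 329.5 kN·m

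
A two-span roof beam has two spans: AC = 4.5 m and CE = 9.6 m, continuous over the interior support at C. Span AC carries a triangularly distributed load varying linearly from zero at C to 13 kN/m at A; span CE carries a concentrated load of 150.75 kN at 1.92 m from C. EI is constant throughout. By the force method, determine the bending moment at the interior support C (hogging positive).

M_C = 146.8 kN·m

Take M_C as the redundant. Released structure: two simple spans AC and CE with a hinge at C.
Discontinuity in slope at C on the released structure — sum the simple-span end rotations:
  span AC: triangular load, peak 13: 7w₀L³/(360EI) = 23.03/EI
  span CE: point load 150.75 at a = 1.92: Pab(L + b)/(6LEI) = 666.9/EI
  relative rotation θ_0 = (23.03 + 666.9)/EI = 689.9/EI
A unit hogging moment at C produces rotation L₁/(3EI) + L₂/(3EI) = 4.7/EI.
Compatibility: M_C·(L₁+L₂)/(3EI) = θ_0, giving M_C = 146.8 kN·m (hogging).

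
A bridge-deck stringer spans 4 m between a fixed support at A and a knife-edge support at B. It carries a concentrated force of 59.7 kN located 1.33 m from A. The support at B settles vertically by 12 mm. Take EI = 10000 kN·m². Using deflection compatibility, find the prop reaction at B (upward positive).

Take the reaction at B as the redundant and release it; the primary structure is a cantilever fixed at A.
Primary-structure tip deflection at B by superposition:
  point load 59.7 at a = 1.33: Pa²(3L − a)/(6EI) = 187.8/EI
Flexibility coefficient — unit upward force at B: δ_{BB} = L³/(3EI) = 21.33/EI.
With EI = 10000 kN·m²: δ_0 = 0.01878 m and δ_{BB} = 0.002133 m/kN.
Compatibility — the beam at B must follow the support down by 0.012 m: δ_0 − R_B·δ_{BB} = 0.012, so R_B = (0.01878 − 0.012)/0.002133 = 3.178 kN.

R_B = 3.178 kN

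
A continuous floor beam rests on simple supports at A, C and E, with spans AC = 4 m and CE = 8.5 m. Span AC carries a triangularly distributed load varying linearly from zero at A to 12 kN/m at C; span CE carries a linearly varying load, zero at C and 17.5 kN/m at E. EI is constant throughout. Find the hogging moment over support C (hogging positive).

Insert a hinge at C; M_C is the redundant, and each span becomes simply supported.
Discontinuity in slope at C on the released structure — sum the simple-span end rotations:
  span AC: triangular load, peak 12: w₀L³/(45EI) = 17.07/EI
  span CE: triangular load, peak 17.5: 7w₀L³/(360EI) = 209/EI
  relative rotation θ_0 = (17.07 + 209)/EI = 226/EI
A unit hogging moment at C produces rotation L₁/(3EI) + L₂/(3EI) = 4.167/EI.
Compatibility: M_C·(L₁+L₂)/(3EI) = θ_0, giving M_C = 54.25 kN·m (hogging).

M_C = 54.25 kN·m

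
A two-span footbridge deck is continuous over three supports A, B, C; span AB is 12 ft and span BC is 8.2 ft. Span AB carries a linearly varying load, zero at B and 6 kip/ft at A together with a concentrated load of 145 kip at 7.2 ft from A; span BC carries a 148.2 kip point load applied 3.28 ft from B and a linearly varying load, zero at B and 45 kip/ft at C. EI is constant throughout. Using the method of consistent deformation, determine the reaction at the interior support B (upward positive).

R_B = 330.5 kip

Take M_B as the redundant. Released structure: two simple spans AB and BC with a hinge at B.
End slopes at the hinge B, treating each span as simply supported:
  span AB: triangular load, peak 6: 7w₀L³/(360EI) = 201.6/EI
  span AB: point load 145 at a = 7.2: Pab(L + a)/(6LEI) = 1336/EI
  span BC: point load 148.2 at a = 3.28: Pab(L + b)/(6LEI) = 637.8/EI
  span BC: triangular load, peak 45: 7w₀L³/(360EI) = 482.4/EI
  relative rotation θ_0 = (1538 + 1120)/EI = 2658/EI
A unit hogging moment at B produces rotation L₁/(3EI) + L₂/(3EI) = 6.733/EI.
Compatibility: M_B·(L₁+L₂)/(3EI) = θ_0, giving M_B = 394.8 kip·ft (hogging).
Span AB, ΣM about A with M_B applied at B: R_B^{AB}·12 = 1188 + 394.8, so R_B^{AB} = 131.9 kip and R_A = 181 − 131.9 = 49.1 kip.
Span BC, ΣM about C: R_B^{BC}·8.2 = 1233 + 394.8, so R_B^{BC} = 198.6 kip and R_C = 332.7 − 198.6 = 134.1 kip.
R_B = 131.9 + 198.6 = 330.5 kip.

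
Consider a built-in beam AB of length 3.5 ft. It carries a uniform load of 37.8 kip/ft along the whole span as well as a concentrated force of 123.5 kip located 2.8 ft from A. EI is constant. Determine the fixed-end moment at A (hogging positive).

Take the two fixed-end moments M_A, M_B as redundants; the released structure is the simple span AB.
End rotations of the released simple span under the applied load (×1/EI):
  at A: UDL 37.8: wL³/(24EI) = 67.53/EI
  at B: UDL 37.8: wL³/(24EI) = 67.53/EI
  at A: point load 123.5 at a = 2.8: Pab(L + b)/(6LEI) = 48.41/EI
  at B: point load 123.5 at a = 2.8: Pab(L + a)/(6LEI) = 72.62/EI
  θ_A0 = 115.9/EI,  θ_B0 = 140.1/EI
Flexibility coefficients: a unit moment at one end gives L/(3EI) there and L/(6EI) at the far end, so f₁₁ = f₂₂ = 1.167/EI and f₁₂ = f₂₁ = 0.5833/EI.
Compatibility — zero rotation at each built-in end:
  1.167 M_A + 0.5833 M_B = 115.9
  0.5833 M_A + 1.167 M_B = 140.1
Solving the pair gives M_A = 52.42 kip·ft and M_B = 93.92 kip·ft (hogging).

M_A = 52.42 kip·ft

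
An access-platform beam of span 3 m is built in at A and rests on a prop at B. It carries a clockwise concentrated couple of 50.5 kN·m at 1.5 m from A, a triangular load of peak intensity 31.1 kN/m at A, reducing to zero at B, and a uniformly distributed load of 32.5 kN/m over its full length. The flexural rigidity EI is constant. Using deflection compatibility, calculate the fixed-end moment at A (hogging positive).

M_A = 48.91 kN·m

Release the roller at B. Primary structure: cantilever fixed at A.
Free-end deflection of the primary structure under the applied loading (downward +):
  clockwise couple 50.5 at a = 1.5: M₀a(2L − a)/(2EI) = 170.4/EI
  triangular load, peak 31.1 at the fixed end: w₀L⁴/(30EI) = 83.97/EI
  UDL 32.5: wL⁴/(8EI) = 329.1/EI
  δ_0 = 583.5/EI
Flexibility coefficient — unit upward force at B: δ_{BB} = L³/(3EI) = 9/EI.
The prop prevents deflection at B: R_B = δ_0/δ_{BB} = 583.5/9 = 64.83 kN.
Moment equilibrium about A: M_A = Σ(load moments about A) − R_B·L = 243.4 − 64.83×3 = 48.91 kN·m.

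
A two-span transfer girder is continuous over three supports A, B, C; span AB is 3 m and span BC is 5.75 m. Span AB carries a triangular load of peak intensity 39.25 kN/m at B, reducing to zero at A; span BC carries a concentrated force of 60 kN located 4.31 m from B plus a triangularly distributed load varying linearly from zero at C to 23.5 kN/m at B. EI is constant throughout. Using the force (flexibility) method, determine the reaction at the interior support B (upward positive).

Take M_B as the redundant. Released structure: two simple spans AB and BC with a hinge at B.
Discontinuity in slope at B on the released structure — sum the simple-span end rotations:
  span AB: triangular load, peak 39.25: w₀L³/(45EI) = 23.55/EI
  span BC: point load 60 at a = 4.31: Pab(L + b)/(6LEI) = 77.61/EI
  span BC: triangular load, peak 23.5: w₀L³/(45EI) = 99.28/EI
  relative rotation θ_0 = (23.55 + 176.9)/EI = 200.4/EI
A unit hogging moment at B produces rotation L₁/(3EI) + L₂/(3EI) = 2.917/EI.
Slope continuity at B: θ_0 = M_B·2.917/EI, so M_B = 200.4/2.917 = 68.72 kN·m (hogging).
Span AB, ΣM about A with M_B applied at B: R_B^{AB}·3 = 117.8 + 68.72, so R_B^{AB} = 62.16 kN and R_A = 58.88 − 62.16 = -3.282 kN.
Span BC, ΣM about C: R_B^{BC}·5.75 = 345.4 + 68.72, so R_B^{BC} = 72.02 kN and R_C = 127.6 − 72.02 = 55.54 kN.
R_B = 62.16 + 72.02 = 134.2 kN.

R_B = 134.2 kN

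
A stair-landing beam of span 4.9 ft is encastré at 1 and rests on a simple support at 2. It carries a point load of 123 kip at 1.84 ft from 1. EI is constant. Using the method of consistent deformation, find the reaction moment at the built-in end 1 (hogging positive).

Release the roller at 2. Primary structure: cantilever fixed at 1.
Free-end deflection of the primary structure under the applied loading (downward +):
  point load 123 at a = 1.84: Pa²(3L − a)/(6EI) = 892.5/EI
Flexibility coefficient — unit upward force at 2: δ_{22} = L³/(3EI) = 39.22/EI.
The prop prevents deflection at 2: R_2 = δ_0/δ_{22} = 892.5/39.22 = 22.76 kip.
Moment equilibrium about 1: M_1 = Σ(load moments about 1) − R_2·L = 226.3 − 22.76×4.9 = 114.8 kip·ft.

M_1 = 114.8 kip·ft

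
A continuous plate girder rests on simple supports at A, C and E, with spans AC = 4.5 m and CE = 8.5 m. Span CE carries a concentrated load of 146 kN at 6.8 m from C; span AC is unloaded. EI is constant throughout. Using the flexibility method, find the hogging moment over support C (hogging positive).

Insert a hinge at C; M_C is the redundant, and each span becomes simply supported.
Discontinuity in slope at C on the released structure — sum the simple-span end rotations:
  span CE: point load 146 at a = 6.8: Pab(L + b)/(6LEI) = 337.6/EI
  relative rotation θ_0 = (0 + 337.6)/EI = 337.6/EI
A unit hogging moment at C produces rotation L₁/(3EI) + L₂/(3EI) = 4.333/EI.
Slope continuity at C: θ_0 = M_C·4.333/EI, so M_C = 337.6/4.333 = 77.9 kN·m (hogging).

M_C = 77.9 kN·m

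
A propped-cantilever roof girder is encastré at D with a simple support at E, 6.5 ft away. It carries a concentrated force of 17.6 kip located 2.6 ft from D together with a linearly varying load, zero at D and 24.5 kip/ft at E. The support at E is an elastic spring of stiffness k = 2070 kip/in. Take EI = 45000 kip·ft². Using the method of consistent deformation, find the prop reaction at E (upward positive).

R_E = 46.53 kip

Choose R_E as the redundant. The primary structure is the cantilever fixed at D.
Free-end deflection of the primary structure under the applied loading (downward +):
  point load 17.6 at a = 2.6: Pa²(3L − a)/(6EI) = 335.1/EI
  triangular load, peak 24.5 at the free end: 11w₀L⁴/(120EI) = 4009/EI
  δ_0 = 4344/EI
Flexibility coefficient — unit upward force at E: δ_{EE} = L³/(3EI) = 91.54/EI.
With EI = 45000 kip·ft²: δ_0 = 0.096535 ft and δ_{EE} = 0.002034 ft/kip.
Compatibility — the spring shortens by R_E/k under the reaction it provides: δ_0 − R_E·δ_{EE} = R_E/k. With 1/k = 1/(2070×12) ft/kip = 0.00004 ft/kip, R_E = δ_0 / (δ_{EE} + 1/k) = 0.096535 / (0.002034 + 0.00004) = 46.53 kip.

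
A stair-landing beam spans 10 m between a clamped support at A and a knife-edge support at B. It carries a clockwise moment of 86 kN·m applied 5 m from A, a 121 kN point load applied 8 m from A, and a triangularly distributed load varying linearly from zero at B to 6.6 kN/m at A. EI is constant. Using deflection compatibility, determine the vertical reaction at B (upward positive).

R_B = 101.5 kN

Remove the prop at B; the released (primary) structure is a cantilever built in at A.
Deflection at B on the released cantilever, summing each load's contribution:
  clockwise couple 86 at a = 5: M₀a(2L − a)/(2EI) = 3225/EI
  point load 121 at a = 8: Pa²(3L − a)/(6EI) = 28395/EI
  triangular load, peak 6.6 at the fixed end: w₀L⁴/(30EI) = 2200/EI
  δ_0 = 33820/EI
Flexibility coefficient — unit upward force at B: δ_{BB} = L³/(3EI) = 333.3/EI.
Compatibility at B: δ_0 − R_B·δ_{BB} = 0, so R_B = 33820/333.3 = 101.5 kN.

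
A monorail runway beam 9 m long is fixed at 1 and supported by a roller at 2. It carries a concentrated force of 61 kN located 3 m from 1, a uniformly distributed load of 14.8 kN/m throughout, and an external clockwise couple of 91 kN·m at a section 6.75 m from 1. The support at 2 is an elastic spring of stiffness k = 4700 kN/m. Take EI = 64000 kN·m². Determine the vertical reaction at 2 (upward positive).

R_2 = 69.32 kN

Remove the prop at 2; the released (primary) structure is a cantilever built in at 1.
Downward deflection at the released point 2 due to the loads:
  point load 61 at a = 3: Pa²(3L − a)/(6EI) = 2196/EI
  UDL 14.8: wL⁴/(8EI) = 12138/EI
  clockwise couple 91 at a = 6.75: M₀a(2L − a)/(2EI) = 3455/EI
  δ_0 = 17789/EI
Flexibility coefficient — unit upward force at 2: δ_{22} = L³/(3EI) = 243/EI.
With EI = 64000 kN·m²: δ_0 = 0.27795 m and δ_{22} = 0.003797 m/kN.
Compatibility — the spring shortens by R_2/k under the reaction it provides: δ_0 − R_2·δ_{22} = R_2/k. With 1/k = 0.000213 m/kN, R_2 = δ_0 / (δ_{22} + 1/k) = 0.27795 / (0.003797 + 0.000213) = 69.32 kN.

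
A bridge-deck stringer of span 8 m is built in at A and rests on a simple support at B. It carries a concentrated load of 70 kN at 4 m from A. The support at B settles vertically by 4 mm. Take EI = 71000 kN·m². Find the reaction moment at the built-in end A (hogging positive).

M_A = 118.3 kN·m

Take the reaction at B as the redundant and release it; the primary structure is a cantilever fixed at A.
Free-end deflection of the primary structure under the applied loading (downward +):
  point load 70 at a = 4: Pa²(3L − a)/(6EI) = 3733/EI
Flexibility coefficient — unit upward force at B: δ_{BB} = L³/(3EI) = 170.7/EI.
With EI = 71000 kN·m²: δ_0 = 0.052582 m and δ_{BB} = 0.002404 m/kN.
Compatibility — the beam at B must follow the support down by 0.004 m: δ_0 − R_B·δ_{BB} = 0.004, so R_B = (0.052582 − 0.004)/0.002404 = 20.21 kN.
Moment equilibrium about A: M_A = Σ(load moments about A) − R_B·L = 280 − 20.21×8 = 118.3 kN·m.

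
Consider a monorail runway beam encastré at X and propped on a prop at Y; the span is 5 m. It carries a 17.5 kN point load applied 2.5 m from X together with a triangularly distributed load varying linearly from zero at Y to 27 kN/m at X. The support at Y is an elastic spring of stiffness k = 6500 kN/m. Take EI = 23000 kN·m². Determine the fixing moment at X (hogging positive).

M_X = 68.83 kN·m

Take the reaction at Y as the redundant and release it; the primary structure is a cantilever fixed at X.
Downward deflection at the released point Y due to the loads:
  point load 17.5 at a = 2.5: Pa²(3L − a)/(6EI) = 227.9/EI
  triangular load, peak 27 at the fixed end: w₀L⁴/(30EI) = 562.5/EI
  δ_0 = 790.4/EI
Tip deflection under a unit load at Y: L³/(3EI) = 41.67/EI.
With EI = 23000 kN·m²: δ_0 = 0.034364 m and δ_{YY} = 0.001812 m/kN.
Compatibility — the spring shortens by R_Y/k under the reaction it provides: δ_0 − R_Y·δ_{YY} = R_Y/k. With 1/k = 0.000154 m/kN, R_Y = δ_0 / (δ_{YY} + 1/k) = 0.034364 / (0.001812 + 0.000154) = 17.48 kN.
Moment equilibrium about X: M_X = Σ(load moments about X) − R_Y·L = 156.2 − 17.48×5 = 68.83 kN·m.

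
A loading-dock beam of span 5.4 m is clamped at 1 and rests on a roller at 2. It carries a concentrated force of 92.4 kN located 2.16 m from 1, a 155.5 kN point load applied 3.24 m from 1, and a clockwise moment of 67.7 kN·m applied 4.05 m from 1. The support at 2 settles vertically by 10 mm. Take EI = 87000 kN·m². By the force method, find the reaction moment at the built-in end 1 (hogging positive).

M_1 = 298.9 kN·m

Release the roller at 2. Primary structure: cantilever fixed at 1.
Free-end deflection of the primary structure under the applied loading (downward +):
  point load 92.4 at a = 2.16: Pa²(3L − a)/(6EI) = 1009/EI
  point load 155.5 at a = 3.24: Pa²(3L − a)/(6EI) = 3526/EI
  clockwise couple 67.7 at a = 4.05: M₀a(2L − a)/(2EI) = 925.4/EI
  δ_0 = 5460/EI
Tip deflection under a unit load at 2: L³/(3EI) = 52.49/EI.
With EI = 87000 kN·m²: δ_0 = 0.06276 m and δ_{22} = 0.000603 m/kN.
Compatibility — the beam at 2 must follow the support down by 0.01 m: δ_0 − R_2·δ_{22} = 0.01, so R_2 = (0.06276 − 0.01)/0.000603 = 87.45 kN.
Moment equilibrium about 1: M_1 = Σ(load moments about 1) − R_2·L = 771.1 − 87.45×5.4 = 298.9 kN·m.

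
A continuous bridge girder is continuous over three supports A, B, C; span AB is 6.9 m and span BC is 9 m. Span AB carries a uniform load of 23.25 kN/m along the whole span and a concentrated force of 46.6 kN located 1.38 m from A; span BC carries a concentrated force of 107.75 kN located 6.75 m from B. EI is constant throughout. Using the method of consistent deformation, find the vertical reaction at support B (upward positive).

R_B = 151.7 kN

Insert a hinge at B; M_B is the redundant, and each span becomes simply supported.
Rotations at B on the released spans (each span's end-slope, ×1/EI):
  span AB: UDL 23.25: wL³/(24EI) = 318.2/EI
  span AB: point load 46.6 at a = 1.38: Pab(L + a)/(6LEI) = 71/EI
  span BC: point load 107.75 at a = 6.75: Pab(L + b)/(6LEI) = 340.9/EI
  relative rotation θ_0 = (389.2 + 340.9)/EI = 730.2/EI
A unit hogging moment at B produces rotation L₁/(3EI) + L₂/(3EI) = 5.3/EI.
Slope continuity at B: θ_0 = M_B·5.3/EI, so M_B = 730.2/5.3 = 137.8 kN·m (hogging).
Span AB, ΣM about A with M_B applied at B: R_B^{AB}·6.9 = 617.8 + 137.8, so R_B^{AB} = 109.5 kN and R_A = 207 − 109.5 = 97.53 kN.
Span BC, ΣM about C: R_B^{BC}·9 = 242.4 + 137.8, so R_B^{BC} = 42.24 kN and R_C = 107.8 − 42.24 = 65.51 kN.
R_B = 109.5 + 42.24 = 151.7 kN.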